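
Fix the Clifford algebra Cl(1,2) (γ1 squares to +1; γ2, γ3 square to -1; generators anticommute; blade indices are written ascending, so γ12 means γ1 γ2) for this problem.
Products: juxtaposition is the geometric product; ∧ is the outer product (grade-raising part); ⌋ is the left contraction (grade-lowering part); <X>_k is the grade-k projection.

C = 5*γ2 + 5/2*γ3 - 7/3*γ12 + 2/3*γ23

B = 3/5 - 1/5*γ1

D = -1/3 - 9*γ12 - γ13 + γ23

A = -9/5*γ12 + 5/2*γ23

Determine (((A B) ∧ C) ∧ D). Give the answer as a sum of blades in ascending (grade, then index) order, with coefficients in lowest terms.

step 1: -9/25*γ2 - 27/25*γ12 + 3/2*γ23 - 1/2*γ123
step 2: -9/10*γ23 - 27/10*γ123
step 3: 3/10*γ23 + 9/10*γ123
Answer: 3/10*γ23 + 9/10*γ123


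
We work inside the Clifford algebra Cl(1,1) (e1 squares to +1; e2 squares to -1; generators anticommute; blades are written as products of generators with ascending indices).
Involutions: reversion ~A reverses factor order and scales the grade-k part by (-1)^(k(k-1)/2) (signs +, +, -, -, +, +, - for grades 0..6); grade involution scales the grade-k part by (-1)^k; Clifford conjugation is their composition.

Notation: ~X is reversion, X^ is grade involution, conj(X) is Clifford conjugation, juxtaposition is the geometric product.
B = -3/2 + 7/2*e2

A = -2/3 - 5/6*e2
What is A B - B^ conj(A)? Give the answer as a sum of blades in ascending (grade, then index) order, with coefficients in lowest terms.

first term: 47/12 - 13/12*e2
second term: 47/12 + 13/12*e2
Answer: -13/6*e2


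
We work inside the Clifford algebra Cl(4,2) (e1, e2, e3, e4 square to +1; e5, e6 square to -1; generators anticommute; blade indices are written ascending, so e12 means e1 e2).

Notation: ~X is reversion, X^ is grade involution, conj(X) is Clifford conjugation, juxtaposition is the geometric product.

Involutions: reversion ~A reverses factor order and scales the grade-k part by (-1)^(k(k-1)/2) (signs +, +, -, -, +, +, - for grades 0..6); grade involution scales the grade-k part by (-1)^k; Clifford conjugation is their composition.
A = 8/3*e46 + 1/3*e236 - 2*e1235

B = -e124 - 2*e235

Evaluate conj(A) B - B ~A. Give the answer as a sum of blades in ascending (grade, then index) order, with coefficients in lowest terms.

first term: 4*e1 - 2/3*e56 - 8/3*e126 + 2*e345 - 1/3*e1346 - 16/3*e23456
second term: -4*e1 - 2/3*e56 + 8/3*e126 + 2*e345 + 1/3*e1346 - 16/3*e23456
Answer: 8*e1 - 16/3*e126 - 2/3*e1346


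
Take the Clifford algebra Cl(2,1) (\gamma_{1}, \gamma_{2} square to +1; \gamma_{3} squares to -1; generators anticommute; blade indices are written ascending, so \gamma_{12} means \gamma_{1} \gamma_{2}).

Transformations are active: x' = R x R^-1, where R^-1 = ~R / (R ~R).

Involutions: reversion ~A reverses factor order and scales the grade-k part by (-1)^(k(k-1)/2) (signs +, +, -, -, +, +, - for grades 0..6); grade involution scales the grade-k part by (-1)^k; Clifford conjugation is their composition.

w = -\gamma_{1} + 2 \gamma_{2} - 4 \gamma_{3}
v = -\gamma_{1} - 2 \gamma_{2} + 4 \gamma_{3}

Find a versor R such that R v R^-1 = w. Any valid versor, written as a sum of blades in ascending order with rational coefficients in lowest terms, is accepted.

Take R = v + w = -2 \gamma_{1}. Because q(v) = q(w) = -11, conjugation by R sends v exactly to w.
Answer: -2 \gamma_{1}


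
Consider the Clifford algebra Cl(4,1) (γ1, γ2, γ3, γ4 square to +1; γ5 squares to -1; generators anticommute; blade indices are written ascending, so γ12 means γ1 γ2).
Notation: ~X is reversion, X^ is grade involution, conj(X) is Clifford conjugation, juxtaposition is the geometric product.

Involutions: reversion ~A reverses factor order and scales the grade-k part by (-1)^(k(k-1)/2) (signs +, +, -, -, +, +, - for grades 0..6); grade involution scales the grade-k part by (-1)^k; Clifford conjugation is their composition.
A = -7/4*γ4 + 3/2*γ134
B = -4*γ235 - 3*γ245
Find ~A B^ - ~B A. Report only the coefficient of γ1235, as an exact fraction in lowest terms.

first term: 21/4*γ25 - 9/2*γ1235 + 6*γ1245 - 7*γ2345
second term: 21/4*γ25 + 9/2*γ1235 - 6*γ1245 + 7*γ2345
Answer: -9


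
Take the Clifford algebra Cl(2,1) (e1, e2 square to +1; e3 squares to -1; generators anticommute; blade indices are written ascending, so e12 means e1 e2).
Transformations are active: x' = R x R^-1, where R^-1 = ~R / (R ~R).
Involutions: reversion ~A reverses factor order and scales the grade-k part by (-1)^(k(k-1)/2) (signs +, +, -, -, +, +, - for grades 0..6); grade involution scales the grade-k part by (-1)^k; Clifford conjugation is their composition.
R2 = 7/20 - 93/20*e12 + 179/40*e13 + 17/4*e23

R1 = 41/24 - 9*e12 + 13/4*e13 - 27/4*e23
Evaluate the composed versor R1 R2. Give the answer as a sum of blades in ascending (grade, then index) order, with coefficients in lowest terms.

Distribute over the terms of R1 (each basis-blade product reordered to ascending indices, repeated generators contracted through their squares):
(41/24) R2 = 287/480 - 1271/160*e12 + 7339/960*e13 + 697/96*e23
(-9*e12) R2 = -837/20 - 63/20*e12 - 153/4*e13 + 1611/40*e23
(13/4*e13) R2 = 2327/160 + 221/16*e12 + 91/80*e13 - 1209/80*e23
(-27/4*e23) R2 = -459/16 + 4833/160*e12 - 2511/80*e13 - 189/80*e23
Summing the partial products and collecting blades:
Answer: -2659/48 + 1317/40*e12 - 58421/960*e13 + 14429/480*e23


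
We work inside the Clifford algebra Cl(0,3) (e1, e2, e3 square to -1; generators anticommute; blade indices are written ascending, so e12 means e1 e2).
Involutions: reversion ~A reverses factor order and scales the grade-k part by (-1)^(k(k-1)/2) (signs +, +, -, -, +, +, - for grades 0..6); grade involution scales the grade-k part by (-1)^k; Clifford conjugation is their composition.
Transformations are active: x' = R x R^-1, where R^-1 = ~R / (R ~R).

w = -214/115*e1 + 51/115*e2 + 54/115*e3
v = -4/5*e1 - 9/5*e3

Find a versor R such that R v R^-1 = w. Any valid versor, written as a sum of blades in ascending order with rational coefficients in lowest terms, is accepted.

Take R = v + w = -306/115*e1 + 51/115*e2 - 153/115*e3. Because q(v) = q(w) = -97/25, conjugation by R sends v exactly to w.
Answer: -306/115*e1 + 51/115*e2 - 153/115*e3


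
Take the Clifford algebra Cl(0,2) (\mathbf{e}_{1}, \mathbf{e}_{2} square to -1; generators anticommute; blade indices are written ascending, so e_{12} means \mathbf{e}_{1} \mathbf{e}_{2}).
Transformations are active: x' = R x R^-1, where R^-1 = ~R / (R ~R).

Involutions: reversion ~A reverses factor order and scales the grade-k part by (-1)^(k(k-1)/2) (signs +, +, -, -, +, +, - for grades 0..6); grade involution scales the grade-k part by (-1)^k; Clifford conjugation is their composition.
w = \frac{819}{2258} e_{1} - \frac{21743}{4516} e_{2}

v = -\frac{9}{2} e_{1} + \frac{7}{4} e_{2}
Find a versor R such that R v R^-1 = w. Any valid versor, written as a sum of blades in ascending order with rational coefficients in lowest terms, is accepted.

A norm check does it: q(v) = q(w) = -\frac{373}{16}, hence R = v + w = -\frac{4671}{1129} e_{1} - \frac{3460}{1129} e_{2} realises the map — parallel part kept, (v - w)/2 negated, v carried to w.
Answer: -\frac{4671}{1129} e_{1} - \frac{3460}{1129} e_{2}


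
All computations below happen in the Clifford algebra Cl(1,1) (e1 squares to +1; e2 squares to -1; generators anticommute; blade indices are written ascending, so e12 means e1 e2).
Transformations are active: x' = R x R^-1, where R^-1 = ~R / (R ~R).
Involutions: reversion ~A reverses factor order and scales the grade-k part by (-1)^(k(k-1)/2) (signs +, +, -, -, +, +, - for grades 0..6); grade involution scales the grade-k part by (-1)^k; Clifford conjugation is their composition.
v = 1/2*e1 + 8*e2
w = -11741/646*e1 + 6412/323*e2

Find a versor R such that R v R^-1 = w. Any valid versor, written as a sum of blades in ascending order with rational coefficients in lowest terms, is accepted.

Here q(v) = q(w) = -255/4; the classical choice R = v + w = -5709/323*e1 + 8996/323*e2 then realises v -> w under the sandwich.
Answer: -5709/323*e1 + 8996/323*e2


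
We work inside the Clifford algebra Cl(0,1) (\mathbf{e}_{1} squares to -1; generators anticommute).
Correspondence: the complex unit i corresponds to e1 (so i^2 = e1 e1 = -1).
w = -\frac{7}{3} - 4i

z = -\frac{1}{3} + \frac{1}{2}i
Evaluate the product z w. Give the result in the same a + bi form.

In blades: z = -\frac{1}{3} + \frac{1}{2} e_{1}, w = -\frac{7}{3} - 4 e_{1}.
Distribute z over w term by term (generator squares from the signature, products reordered to ascending indices): (-\frac{1}{3})*w = \frac{7}{9} + \frac{4}{3} e_{1}; (\frac{1}{2} e_{1})*w = 2 - \frac{7}{6} e_{1}.
Sum: \frac{25}{9} + \frac{1}{6} e_{1}; translating back through the correspondence:
Answer: \frac{25}{9} + \frac{1}{6}i


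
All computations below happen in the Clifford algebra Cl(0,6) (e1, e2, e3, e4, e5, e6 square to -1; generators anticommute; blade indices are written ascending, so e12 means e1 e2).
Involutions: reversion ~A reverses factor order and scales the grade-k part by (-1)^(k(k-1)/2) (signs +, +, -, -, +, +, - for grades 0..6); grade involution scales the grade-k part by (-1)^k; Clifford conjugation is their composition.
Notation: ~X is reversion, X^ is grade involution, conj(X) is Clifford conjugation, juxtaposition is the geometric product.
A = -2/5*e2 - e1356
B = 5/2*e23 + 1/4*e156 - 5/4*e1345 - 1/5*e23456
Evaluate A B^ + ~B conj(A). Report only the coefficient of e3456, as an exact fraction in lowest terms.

first term: 3/4*e3 - 5/4*e46 + 1/5*e124 - 13/5*e1256 + 2/25*e3456 - 1/2*e12345
second term: -3/4*e3 + 5/4*e46 + 1/5*e124 - 13/5*e1256 + 2/25*e3456 + 1/2*e12345
Answer: 4/25


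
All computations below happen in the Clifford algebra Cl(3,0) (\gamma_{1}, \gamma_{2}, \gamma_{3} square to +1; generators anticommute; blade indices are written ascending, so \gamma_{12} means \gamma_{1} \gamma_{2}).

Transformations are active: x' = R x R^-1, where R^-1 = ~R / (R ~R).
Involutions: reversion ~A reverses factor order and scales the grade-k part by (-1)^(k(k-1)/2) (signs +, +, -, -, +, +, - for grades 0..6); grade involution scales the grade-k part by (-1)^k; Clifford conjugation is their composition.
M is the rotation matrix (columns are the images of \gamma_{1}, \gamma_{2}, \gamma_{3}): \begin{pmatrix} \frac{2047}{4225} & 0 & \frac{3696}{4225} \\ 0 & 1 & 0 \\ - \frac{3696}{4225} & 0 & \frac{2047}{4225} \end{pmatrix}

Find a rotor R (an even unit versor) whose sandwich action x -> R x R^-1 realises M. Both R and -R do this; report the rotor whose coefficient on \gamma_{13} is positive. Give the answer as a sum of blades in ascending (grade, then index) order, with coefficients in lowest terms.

Method: write R = a + b12*\gamma_{12} + b13*\gamma_{13} + b23*\gamma_{23} with a^2 + b12^2 + b13^2 + b23^2 = 1 (so R^-1 = ~R). Expanding the columns R e_j ~R gives tr M = 4a^2 - 1 and, from the antisymmetric part, M21 - M12 = -4a*b12, M13 - M31 = 4a*b13, M32 - M23 = -4a*b23.
Here tr M = \frac{8319}{4225}, so a^2 = (1 + tr M)/4 = \frac{3136}{4225} and a = ±\frac{56}{65}. Taking a = \frac{56}{65}: M21 - M12 = 0, M13 - M31 = \frac{7392}{4225}, M32 - M23 = 0, giving b12 = 0, b13 = \frac{33}{65}, b23 = 0, i.e. R = \frac{56}{65} + \frac{33}{65} \gamma_{13}.
Its \gamma_{13} coefficient is already positive.
Answer: \frac{56}{65} + \frac{33}{65} \gamma_{13}. Key observation: the double cover Spin(3) -> SO(3) sends R and -R to the same matrix (trace \frac{8319}{4225} here), so the stated sign of the \gamma_{13} coefficient is what selects one sheet.


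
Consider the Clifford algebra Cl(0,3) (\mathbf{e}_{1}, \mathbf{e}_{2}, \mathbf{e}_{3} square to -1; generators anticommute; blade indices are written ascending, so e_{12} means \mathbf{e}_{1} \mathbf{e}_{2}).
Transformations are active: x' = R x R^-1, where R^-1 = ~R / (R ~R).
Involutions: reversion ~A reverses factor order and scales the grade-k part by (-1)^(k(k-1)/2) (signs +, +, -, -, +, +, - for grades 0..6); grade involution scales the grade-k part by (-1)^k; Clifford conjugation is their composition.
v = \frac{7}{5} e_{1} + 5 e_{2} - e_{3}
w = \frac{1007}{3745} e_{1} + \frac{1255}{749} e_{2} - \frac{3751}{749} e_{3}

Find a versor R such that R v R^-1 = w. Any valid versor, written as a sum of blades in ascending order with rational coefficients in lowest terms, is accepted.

Key observation: q(v) = q(w) = -\frac{699}{25} (sandwiches preserve the norm), so R = v + w = \frac{1250}{749} e_{1} + \frac{5000}{749} e_{2} - \frac{4500}{749} e_{3} works whenever it is invertible — the component of v along it is kept and (v - w)/2 reverses, sending v to w.
Answer: \frac{1250}{749} e_{1} + \frac{5000}{749} e_{2} - \frac{4500}{749} e_{3}


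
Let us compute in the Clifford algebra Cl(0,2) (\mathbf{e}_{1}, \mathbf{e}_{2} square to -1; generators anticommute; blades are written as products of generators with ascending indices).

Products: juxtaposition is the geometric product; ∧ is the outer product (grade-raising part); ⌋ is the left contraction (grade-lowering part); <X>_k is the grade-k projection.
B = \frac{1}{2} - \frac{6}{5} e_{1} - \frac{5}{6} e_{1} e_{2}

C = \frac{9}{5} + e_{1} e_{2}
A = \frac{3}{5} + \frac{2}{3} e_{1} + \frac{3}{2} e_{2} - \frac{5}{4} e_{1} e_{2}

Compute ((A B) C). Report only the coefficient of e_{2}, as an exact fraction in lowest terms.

step 1: \frac{7}{120} - \frac{491}{300} e_{1} + \frac{101}{36} e_{2} + \frac{27}{40} e_{1} e_{2}
step 2: -\frac{57}{100} - \frac{158}{1125} e_{1} + \frac{1003}{150} e_{2} + \frac{191}{150} e_{1} e_{2}
Answer: \frac{1003}{150}


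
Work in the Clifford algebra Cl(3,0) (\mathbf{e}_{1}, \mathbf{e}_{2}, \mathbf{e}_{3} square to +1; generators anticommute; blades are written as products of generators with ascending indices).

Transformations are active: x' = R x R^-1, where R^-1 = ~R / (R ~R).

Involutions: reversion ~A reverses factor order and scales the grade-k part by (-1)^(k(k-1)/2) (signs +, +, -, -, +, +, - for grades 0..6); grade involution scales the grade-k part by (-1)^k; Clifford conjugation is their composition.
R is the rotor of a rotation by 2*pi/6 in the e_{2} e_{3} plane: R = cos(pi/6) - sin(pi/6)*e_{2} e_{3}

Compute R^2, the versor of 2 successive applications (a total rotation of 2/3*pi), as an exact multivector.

The rotor phase is half the rotation angle and phases add under composition, so 2 steps in the e_{2} e_{3} plane accumulate phase 2*(pi/6) = \frac{\pi}{3}: R^2 = cos(\frac{\pi}{3}) - sin(\frac{\pi}{3})*e_{2} e_{3}.
cos(\frac{\pi}{3}) = \frac{1}{2} and sin(\frac{\pi}{3}) = \frac{\sqrt{3}}{2}, so R^2 = \frac{1}{2} - \frac{\sqrt{3}}{2} e_{2} e_{3}. The net rotation is 2/3*pi; the rotor keeps the half-angle phase exactly.
Answer: \frac{1}{2} - \frac{\sqrt{3}}{2} e_{2} e_{3}


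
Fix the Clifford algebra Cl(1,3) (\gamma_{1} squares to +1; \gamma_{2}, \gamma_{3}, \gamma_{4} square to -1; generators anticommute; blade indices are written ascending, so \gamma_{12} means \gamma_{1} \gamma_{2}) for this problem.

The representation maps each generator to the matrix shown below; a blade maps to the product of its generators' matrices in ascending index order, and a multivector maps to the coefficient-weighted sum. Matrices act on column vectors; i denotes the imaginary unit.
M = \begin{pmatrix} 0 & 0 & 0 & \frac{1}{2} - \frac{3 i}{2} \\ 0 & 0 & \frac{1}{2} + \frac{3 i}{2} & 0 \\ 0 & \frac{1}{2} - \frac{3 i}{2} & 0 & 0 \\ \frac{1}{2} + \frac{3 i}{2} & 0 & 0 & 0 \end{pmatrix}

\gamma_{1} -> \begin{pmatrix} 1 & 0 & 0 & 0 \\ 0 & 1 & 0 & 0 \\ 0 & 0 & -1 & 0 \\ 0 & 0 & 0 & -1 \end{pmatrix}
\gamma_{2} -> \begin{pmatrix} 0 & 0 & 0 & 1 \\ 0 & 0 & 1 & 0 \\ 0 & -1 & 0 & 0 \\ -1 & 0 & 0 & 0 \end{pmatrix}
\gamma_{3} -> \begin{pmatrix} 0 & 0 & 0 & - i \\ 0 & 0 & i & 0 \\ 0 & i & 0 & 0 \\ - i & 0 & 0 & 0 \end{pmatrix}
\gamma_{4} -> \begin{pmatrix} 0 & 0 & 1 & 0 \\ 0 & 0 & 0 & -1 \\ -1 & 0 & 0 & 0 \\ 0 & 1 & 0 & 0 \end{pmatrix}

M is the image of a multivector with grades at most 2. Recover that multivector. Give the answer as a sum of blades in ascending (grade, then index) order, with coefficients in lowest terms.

Method: the blade images are trace-orthogonal — tr(rho(e_A) rho(e_B)^-1) = 4 if A = B and 0 otherwise — and rho(e_A)^-1 = (e_A)^2 * rho(e_A) with (e_A)^2 = +1 or -1, so the coefficient of e_A in the preimage is (e_A)^2 * tr(M rho(e_A))/4.
Nonzero projections over blades of grade <= 2: \gamma_{12}: (\gamma_{12})^2 = +1, tr(M rho(\gamma_{12})) = 2, coefficient \frac{1}{2}; \gamma_{13}: (\gamma_{13})^2 = +1, tr(M rho(\gamma_{13})) = 6, coefficient \frac{3}{2}. Every other blade of grade <= 2 projects to 0.
Answer: \frac{1}{2} \gamma_{12} + \frac{3}{2} \gamma_{13}


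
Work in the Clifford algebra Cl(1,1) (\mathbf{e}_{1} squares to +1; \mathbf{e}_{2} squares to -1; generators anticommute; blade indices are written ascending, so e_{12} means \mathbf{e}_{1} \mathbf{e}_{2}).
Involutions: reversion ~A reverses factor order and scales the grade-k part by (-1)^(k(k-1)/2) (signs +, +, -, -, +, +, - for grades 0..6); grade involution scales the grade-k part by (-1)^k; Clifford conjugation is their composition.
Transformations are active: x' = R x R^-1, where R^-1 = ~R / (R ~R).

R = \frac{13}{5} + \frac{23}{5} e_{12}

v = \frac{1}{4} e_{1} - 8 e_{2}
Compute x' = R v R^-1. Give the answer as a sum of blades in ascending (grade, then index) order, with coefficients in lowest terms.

~R = \frac{13}{5} - \frac{23}{5} e_{12}, and R ~R = -\frac{72}{5}, so R^-1 = ~R / (-\frac{72}{5}).
R v = \frac{749}{20} e_{1} - \frac{439}{20} e_{2}
Answer: -\frac{9917}{720} e_{1} + \frac{11467}{720} e_{2}


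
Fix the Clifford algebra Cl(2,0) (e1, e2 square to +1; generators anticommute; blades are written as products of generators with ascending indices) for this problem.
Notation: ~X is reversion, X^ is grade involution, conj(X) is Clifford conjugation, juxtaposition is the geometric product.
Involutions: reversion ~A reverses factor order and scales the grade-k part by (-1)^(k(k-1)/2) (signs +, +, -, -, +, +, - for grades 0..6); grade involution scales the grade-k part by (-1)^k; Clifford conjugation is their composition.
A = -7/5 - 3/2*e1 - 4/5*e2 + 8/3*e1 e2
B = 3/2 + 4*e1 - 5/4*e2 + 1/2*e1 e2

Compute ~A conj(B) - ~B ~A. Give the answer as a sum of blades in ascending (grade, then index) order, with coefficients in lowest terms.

first term: 47/30 - 23/60*e1 - 193/15*e2 - 67/8*e1 e2
second term: -253/30 - 647/60*e1 - 163/15*e2 - 67/8*e1 e2
Answer: 10 + 52/5*e1 - 2*e2


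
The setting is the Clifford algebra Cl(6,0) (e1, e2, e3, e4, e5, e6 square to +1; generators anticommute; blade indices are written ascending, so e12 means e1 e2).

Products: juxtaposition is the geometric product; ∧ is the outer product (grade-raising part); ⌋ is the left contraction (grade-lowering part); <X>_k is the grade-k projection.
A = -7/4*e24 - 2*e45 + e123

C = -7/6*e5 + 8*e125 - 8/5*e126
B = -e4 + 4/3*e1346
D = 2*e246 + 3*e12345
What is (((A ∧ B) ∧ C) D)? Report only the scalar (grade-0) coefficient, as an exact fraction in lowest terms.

step 1: -e1234
step 2: 7/6*e12345
step 3: 7/2 + 7/3*e1356
Answer: 7/2


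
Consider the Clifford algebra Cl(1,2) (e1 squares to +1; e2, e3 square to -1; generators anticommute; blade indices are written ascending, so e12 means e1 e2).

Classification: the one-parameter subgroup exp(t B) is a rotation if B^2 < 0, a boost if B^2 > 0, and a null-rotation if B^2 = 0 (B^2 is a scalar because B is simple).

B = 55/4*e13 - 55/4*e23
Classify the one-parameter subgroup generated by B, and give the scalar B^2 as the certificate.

B^2 term by term: the squares give (55/4)^2*(e13)^2 + (-55/4)^2*(e23)^2 = 3025/16*(+1) + 3025/16*(-1) = 0 (each basis 2-blade squares to minus the product of its generators' squares); cross terms between blades sharing an index anticommute and cancel. So B^2 = 0.
Answer: null-rotation, certificate B^2 = 0. Check the certificate: B^2 = 0, and that sign is decisive whatever form B takes.


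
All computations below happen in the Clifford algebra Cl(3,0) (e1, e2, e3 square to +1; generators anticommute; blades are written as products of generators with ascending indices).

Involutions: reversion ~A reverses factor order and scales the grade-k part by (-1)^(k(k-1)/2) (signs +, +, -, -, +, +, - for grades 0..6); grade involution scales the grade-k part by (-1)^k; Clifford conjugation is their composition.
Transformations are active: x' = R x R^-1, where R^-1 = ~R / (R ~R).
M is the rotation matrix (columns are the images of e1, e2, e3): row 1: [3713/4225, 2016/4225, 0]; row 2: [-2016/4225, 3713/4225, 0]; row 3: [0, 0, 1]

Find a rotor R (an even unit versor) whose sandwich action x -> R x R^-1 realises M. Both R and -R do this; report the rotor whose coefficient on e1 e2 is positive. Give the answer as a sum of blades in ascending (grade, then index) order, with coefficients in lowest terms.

Method: write R = a + b12*e1 e2 + b13*e1 e3 + b23*e2 e3 with a^2 + b12^2 + b13^2 + b23^2 = 1 (so R^-1 = ~R). Expanding the columns R e_j ~R gives tr M = 4a^2 - 1 and, from the antisymmetric part, M21 - M12 = -4a*b12, M13 - M31 = 4a*b13, M32 - M23 = -4a*b23.
Here tr M = 11651/4225, so a^2 = (1 + tr M)/4 = 3969/4225 and a = ±63/65. Taking a = 63/65: M21 - M12 = -4032/4225, M13 - M31 = 0, M32 - M23 = 0, giving b12 = 16/65, b13 = 0, b23 = 0, i.e. R = 63/65 + 16/65*e1 e2.
Its e1 e2 coefficient is already positive.
Answer: 63/65 + 16/65*e1 e2. Why the constraint matters: R and -R act identically through the sandwich — M has trace 11651/4225 either way — so only the sign condition on e1 e2 picks one of the two preimages.


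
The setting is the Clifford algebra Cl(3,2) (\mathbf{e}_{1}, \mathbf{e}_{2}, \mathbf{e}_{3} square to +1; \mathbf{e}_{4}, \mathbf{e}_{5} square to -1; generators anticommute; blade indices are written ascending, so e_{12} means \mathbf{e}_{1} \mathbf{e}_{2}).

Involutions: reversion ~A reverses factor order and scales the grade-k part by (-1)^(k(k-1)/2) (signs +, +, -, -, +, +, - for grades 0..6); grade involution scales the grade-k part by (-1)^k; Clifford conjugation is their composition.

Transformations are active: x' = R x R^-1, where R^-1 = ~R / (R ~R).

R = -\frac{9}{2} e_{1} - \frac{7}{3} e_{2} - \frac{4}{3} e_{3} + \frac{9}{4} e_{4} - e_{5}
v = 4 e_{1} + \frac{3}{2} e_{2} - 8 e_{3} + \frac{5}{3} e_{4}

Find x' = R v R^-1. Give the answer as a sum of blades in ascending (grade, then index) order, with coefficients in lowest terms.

~R = -\frac{9}{2} e_{1} - \frac{7}{3} e_{2} - \frac{4}{3} e_{3} + \frac{9}{4} e_{4} - e_{5}, and R ~R = \frac{3083}{144}, so R^-1 = ~R / (\frac{3083}{144}).
R v = -\frac{175}{12} + \frac{31}{12} e_{12} + \frac{124}{3} e_{13} - \frac{33}{2} e_{14} + 4 e_{15} + \frac{62}{3} e_{23} - \frac{523}{72} e_{24} + \frac{3}{2} e_{25} + \frac{142}{9} e_{34} - 8 e_{35} + \frac{5}{3} e_{45}
Answer: \frac{6568}{3083} e_{1} + \frac{10351}{6166} e_{2} + \frac{30264}{3083} e_{3} - \frac{43765}{9249} e_{4} + \frac{4200}{3083} e_{5}


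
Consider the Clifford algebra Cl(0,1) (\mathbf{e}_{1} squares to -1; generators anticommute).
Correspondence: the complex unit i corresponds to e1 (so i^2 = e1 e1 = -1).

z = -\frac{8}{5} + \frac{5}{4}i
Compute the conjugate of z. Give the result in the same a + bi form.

In blades: z = -\frac{8}{5} + \frac{5}{4} e_{1}.
Conjugation here is Clifford conjugation: the scalar is fixed and the grade-1 and grade-2 blades all flip sign, giving -\frac{8}{5} - \frac{5}{4} e_{1}; translating back:
Answer: -\frac{8}{5} - \frac{5}{4}i


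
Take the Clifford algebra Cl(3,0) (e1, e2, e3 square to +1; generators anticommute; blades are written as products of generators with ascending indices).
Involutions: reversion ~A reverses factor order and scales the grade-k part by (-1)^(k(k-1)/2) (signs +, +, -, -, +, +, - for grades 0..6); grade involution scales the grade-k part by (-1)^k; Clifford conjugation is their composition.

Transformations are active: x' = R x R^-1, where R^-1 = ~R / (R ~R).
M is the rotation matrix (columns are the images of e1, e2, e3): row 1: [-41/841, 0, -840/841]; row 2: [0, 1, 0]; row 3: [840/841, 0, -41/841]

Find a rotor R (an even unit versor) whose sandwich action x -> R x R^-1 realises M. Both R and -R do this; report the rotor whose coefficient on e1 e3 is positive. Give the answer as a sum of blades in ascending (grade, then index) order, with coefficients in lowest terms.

Method: write R = a + b12*e1 e2 + b13*e1 e3 + b23*e2 e3 with a^2 + b12^2 + b13^2 + b23^2 = 1 (so R^-1 = ~R). Expanding the columns R e_j ~R gives tr M = 4a^2 - 1 and, from the antisymmetric part, M21 - M12 = -4a*b12, M13 - M31 = 4a*b13, M32 - M23 = -4a*b23.
Here tr M = 759/841, so a^2 = (1 + tr M)/4 = 400/841 and a = ±20/29. Taking a = 20/29: M21 - M12 = 0, M13 - M31 = -1680/841, M32 - M23 = 0, giving b12 = 0, b13 = -21/29, b23 = 0, i.e. R = 20/29 - 21/29*e1 e3.
Its e1 e3 coefficient is negative, so report the other preimage -R.
Answer: -20/29 + 21/29*e1 e3. Uniqueness: Spin(3) -> SO(3) maps R and -R to the same rotation of trace 759/841; fixing the sign of the e1 e3 coefficient removes the ambiguity.


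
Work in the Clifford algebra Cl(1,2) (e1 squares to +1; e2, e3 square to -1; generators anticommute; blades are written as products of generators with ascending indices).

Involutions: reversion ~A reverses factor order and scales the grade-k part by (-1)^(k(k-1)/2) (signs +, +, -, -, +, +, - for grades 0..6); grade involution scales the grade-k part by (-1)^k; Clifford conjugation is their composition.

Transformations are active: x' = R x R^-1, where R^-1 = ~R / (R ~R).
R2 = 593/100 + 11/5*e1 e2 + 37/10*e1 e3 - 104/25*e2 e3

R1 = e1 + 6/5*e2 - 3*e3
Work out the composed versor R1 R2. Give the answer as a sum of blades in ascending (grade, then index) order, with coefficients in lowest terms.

Distribute over the terms of R1 (each basis-blade product reordered to ascending indices, repeated generators contracted through their squares):
(e1) R2 = 593/100*e1 + 11/5*e2 + 37/10*e3 - 104/25*e1 e2 e3
(6/5*e2) R2 = 66/25*e1 + 1779/250*e2 + 624/125*e3 - 111/25*e1 e2 e3
(-3*e3) R2 = -111/10*e1 + 312/25*e2 - 1779/100*e3 - 33/5*e1 e2 e3
Summing the partial products and collecting blades:
Answer: -253/100*e1 + 5449/250*e2 - 4549/500*e3 - 76/5*e1 e2 e3


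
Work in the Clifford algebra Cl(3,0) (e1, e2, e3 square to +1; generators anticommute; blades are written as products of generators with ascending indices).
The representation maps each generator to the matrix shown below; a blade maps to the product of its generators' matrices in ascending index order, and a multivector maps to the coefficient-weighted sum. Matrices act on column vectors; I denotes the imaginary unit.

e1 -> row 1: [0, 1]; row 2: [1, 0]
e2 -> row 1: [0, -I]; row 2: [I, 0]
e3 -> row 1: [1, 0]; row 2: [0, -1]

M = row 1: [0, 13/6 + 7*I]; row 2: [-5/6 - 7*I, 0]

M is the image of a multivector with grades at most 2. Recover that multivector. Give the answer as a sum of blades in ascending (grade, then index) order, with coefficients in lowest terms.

Method: 1, rho(e1), rho(e2), rho(e3) form a trace-orthogonal basis of the 2x2 complex matrices (tr(X Y) = 2 if X = Y, else 0), so M = m0*1 + m1*rho(e1) + m2*rho(e2) + m3*rho(e3) with m0 = tr(M)/2 = 0, m1 = tr(M rho(e1))/2 = 2/3, m2 = tr(M rho(e2))/2 = -7 + 3*I/2, m3 = tr(M rho(e3))/2 = 0.
Multiplying table entries, the bivector images are rho(e1 e2) = I*rho(e3), rho(e1 e3) = -I*rho(e2), rho(e2 e3) = I*rho(e1); with real blade coefficients the real parts of m0..m3 are the coefficients of 1, e1, e2, e3 and the imaginary parts give the bivectors (e2 e3: Im m1, e1 e3: -Im m2, e1 e2: Im m3).
Answer: 2/3*e1 - 7*e2 - 3/2*e1 e3


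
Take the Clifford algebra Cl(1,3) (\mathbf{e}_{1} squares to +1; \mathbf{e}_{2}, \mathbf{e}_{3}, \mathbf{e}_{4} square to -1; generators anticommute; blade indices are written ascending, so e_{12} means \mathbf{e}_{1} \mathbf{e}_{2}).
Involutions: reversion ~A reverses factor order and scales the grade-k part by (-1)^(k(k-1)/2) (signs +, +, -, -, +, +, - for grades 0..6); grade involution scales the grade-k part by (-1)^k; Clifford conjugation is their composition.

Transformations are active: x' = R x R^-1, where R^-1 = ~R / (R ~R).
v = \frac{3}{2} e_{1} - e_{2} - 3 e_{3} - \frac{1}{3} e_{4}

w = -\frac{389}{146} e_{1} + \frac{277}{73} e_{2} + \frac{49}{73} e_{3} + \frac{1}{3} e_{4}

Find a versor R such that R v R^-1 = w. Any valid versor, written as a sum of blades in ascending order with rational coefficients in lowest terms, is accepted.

R = v + w = -\frac{85}{73} e_{1} + \frac{204}{73} e_{2} - \frac{170}{73} e_{3} works: the equal norms (-\frac{283}{36}) guarantee its sandwich swaps v into w.
Answer: -\frac{85}{73} e_{1} + \frac{204}{73} e_{2} - \frac{170}{73} e_{3}


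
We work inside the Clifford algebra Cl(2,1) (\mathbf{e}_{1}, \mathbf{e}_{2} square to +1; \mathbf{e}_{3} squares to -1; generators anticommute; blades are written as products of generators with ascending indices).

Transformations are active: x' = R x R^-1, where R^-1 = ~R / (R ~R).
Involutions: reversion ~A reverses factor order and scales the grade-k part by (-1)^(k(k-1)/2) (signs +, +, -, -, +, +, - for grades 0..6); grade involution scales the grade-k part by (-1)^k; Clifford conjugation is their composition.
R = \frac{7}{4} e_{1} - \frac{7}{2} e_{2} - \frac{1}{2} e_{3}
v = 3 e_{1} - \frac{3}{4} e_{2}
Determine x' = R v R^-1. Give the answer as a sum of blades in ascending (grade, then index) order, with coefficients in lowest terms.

~R = \frac{7}{4} e_{1} - \frac{7}{2} e_{2} - \frac{1}{2} e_{3}, and R ~R = \frac{241}{16}, so R^-1 = ~R / (\frac{241}{16}).
R v = \frac{63}{8} + \frac{147}{16} e_{1} e_{2} + \frac{3}{2} e_{1} e_{3} - \frac{3}{8} e_{2} e_{3}
Answer: -\frac{282}{241} e_{1} - \frac{2805}{964} e_{2} - \frac{126}{241} e_{3}


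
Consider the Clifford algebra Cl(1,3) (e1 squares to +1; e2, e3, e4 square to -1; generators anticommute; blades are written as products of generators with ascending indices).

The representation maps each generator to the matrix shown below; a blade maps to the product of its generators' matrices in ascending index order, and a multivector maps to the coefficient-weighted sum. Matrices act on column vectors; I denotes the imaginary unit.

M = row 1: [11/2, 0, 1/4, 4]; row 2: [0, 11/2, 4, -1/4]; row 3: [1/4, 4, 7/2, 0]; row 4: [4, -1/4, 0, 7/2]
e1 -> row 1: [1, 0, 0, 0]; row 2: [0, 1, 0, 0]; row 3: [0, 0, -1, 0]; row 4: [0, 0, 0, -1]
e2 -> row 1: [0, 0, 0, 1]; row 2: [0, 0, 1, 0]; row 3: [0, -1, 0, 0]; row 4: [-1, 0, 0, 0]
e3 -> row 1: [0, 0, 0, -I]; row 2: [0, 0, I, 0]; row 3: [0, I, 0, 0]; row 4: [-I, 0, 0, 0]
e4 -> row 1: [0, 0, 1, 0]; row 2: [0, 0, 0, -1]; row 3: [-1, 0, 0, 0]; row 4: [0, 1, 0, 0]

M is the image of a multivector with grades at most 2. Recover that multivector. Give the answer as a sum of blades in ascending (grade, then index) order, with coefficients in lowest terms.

Method: the blade images are trace-orthogonal — tr(rho(e_A) rho(e_B)^-1) = 4 if A = B and 0 otherwise — and rho(e_A)^-1 = (e_A)^2 * rho(e_A) with (e_A)^2 = +1 or -1, so the coefficient of e_A in the preimage is (e_A)^2 * tr(M rho(e_A))/4.
Nonzero projections over blades of grade <= 2: 1: (1)^2 = +1, tr(M 1) = 18, coefficient 9/2; e1: (e1)^2 = +1, tr(M rho(e1)) = 4, coefficient 1; e1 e2: (e1 e2)^2 = +1, tr(M rho(e1 e2)) = 16, coefficient 4; e1 e4: (e1 e4)^2 = +1, tr(M rho(e1 e4)) = 1, coefficient 1/4. Every other blade of grade <= 2 projects to 0.
Answer: 9/2 + e1 + 4*e1 e2 + 1/4*e1 e4


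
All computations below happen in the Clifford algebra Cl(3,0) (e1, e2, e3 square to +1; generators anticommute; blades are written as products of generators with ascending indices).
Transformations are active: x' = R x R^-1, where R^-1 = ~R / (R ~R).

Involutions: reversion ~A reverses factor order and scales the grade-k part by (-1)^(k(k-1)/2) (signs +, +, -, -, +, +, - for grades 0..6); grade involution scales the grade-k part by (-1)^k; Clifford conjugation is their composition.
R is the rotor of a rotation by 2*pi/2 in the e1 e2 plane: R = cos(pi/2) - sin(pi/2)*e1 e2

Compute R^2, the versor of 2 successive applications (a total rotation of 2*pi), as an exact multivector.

Rotor phase runs at HALF the rotation angle; powers of one rotor simply add phase, so after 2 steps in e1 e2 the phase is 2*pi/2 = pi and R^2 = cos(pi) - sin(pi)*e1 e2.
cos(pi) = -1 and sin(pi) = 0, so R^2 = -1. The total rotation 2*pi is 1 full turn, so every vector returns to itself, yet the rotor is -1, on the OTHER sheet of the double cover (an odd number of 2*pi turns).
Answer: -1


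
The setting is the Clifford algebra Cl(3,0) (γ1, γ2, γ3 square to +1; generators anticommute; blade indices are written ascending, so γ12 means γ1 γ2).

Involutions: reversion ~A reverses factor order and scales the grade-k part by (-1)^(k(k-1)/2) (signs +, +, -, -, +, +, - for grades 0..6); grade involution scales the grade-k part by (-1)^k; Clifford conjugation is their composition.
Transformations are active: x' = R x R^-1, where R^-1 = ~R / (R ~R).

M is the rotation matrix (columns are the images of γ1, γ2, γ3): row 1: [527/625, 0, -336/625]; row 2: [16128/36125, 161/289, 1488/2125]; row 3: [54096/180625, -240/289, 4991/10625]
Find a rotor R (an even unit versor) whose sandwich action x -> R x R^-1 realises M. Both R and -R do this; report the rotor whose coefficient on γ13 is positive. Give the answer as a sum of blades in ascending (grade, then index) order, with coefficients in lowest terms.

Method: write R = a + b12*γ12 + b13*γ13 + b23*γ23 with a^2 + b12^2 + b13^2 + b23^2 = 1 (so R^-1 = ~R). Expanding the columns R e_j ~R gives tr M = 4a^2 - 1 and, from the antisymmetric part, M21 - M12 = -4a*b12, M13 - M31 = 4a*b13, M32 - M23 = -4a*b23.
Here tr M = 13511/7225, so a^2 = (1 + tr M)/4 = 5184/7225 and a = ±72/85. Taking a = 72/85: M21 - M12 = 16128/36125, M13 - M31 = -6048/7225, M32 - M23 = -55296/36125, giving b12 = -56/425, b13 = -21/85, b23 = 192/425, i.e. R = 72/85 - 56/425*γ12 - 21/85*γ13 + 192/425*γ23.
Its γ13 coefficient is negative, so report the other preimage -R.
Answer: -72/85 + 56/425*γ12 + 21/85*γ13 - 192/425*γ23. Uniqueness: Spin(3) -> SO(3) maps R and -R to the same rotation of trace 13511/7225; fixing the sign of the γ13 coefficient removes the ambiguity.


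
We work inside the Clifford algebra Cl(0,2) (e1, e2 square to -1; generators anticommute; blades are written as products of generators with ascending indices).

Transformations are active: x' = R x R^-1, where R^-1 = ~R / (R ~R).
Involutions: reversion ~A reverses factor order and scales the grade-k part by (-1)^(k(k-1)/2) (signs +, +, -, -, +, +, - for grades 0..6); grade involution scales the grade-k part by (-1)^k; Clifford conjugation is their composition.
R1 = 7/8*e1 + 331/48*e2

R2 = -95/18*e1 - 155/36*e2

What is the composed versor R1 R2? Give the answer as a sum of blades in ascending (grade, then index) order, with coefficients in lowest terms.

Distribute over the terms of R1 (each basis-blade product reordered to ascending indices, repeated generators contracted through their squares):
(7/8*e1) R2 = 665/144 - 1085/288*e1 e2
(331/48*e2) R2 = 51305/1728 + 31445/864*e1 e2
Summing the partial products and collecting blades:
Answer: 59285/1728 + 14095/432*e1 e2


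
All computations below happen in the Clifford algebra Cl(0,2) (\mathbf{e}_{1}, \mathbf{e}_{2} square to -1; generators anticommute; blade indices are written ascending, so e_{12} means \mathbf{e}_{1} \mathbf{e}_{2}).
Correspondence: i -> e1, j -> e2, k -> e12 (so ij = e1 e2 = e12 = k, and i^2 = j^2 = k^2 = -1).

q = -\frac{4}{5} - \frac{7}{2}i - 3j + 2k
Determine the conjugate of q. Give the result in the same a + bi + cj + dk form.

In blades: q = -\frac{4}{5} - \frac{7}{2} e_{1} - 3 e_{2} + 2 e_{12}.
Conjugation here is Clifford conjugation: the scalar is fixed and the grade-1 and grade-2 blades all flip sign, giving -\frac{4}{5} + \frac{7}{2} e_{1} + 3 e_{2} - 2 e_{12}; translating back:
Answer: -\frac{4}{5} + \frac{7}{2}i + 3j - 2k


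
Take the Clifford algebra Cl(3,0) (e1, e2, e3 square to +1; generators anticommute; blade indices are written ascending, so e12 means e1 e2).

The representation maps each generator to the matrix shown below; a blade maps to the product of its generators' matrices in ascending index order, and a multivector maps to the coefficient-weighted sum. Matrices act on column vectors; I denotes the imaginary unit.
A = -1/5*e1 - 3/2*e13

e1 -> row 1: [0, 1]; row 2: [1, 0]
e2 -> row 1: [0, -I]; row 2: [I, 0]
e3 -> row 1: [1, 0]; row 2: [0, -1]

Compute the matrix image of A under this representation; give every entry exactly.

Bivector images (products of the table entries): rho(e13) = rho(e1)rho(e3) = row 1: [0, -1]; row 2: [1, 0].
M = (-1/5)*rho(e1) + (-3/2)*rho(e13), summed entrywise:
Answer: row 1: [0, 13/10]; row 2: [-17/10, 0]


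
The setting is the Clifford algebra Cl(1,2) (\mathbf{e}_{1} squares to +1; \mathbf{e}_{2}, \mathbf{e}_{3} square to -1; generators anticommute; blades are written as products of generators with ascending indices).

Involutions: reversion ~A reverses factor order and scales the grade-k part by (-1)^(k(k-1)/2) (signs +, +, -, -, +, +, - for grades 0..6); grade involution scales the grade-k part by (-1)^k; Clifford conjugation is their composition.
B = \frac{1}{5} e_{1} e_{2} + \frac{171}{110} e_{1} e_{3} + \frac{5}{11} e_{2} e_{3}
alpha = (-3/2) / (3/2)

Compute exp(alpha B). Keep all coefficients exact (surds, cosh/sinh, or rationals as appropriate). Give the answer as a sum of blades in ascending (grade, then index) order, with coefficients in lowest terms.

B^2 term by term: the squares give (\frac{1}{5})^2*(e_{1} e_{2})^2 + (\frac{171}{110})^2*(e_{1} e_{3})^2 + (\frac{5}{11})^2*(e_{2} e_{3})^2 = \frac{1}{25}*(+1) + \frac{29241}{12100}*(+1) + \frac{25}{121}*(-1) = \frac{9}{4} (each basis 2-blade squares to minus the product of its generators' squares); cross terms between blades sharing an index anticommute and cancel. So B^2 = \frac{9}{4}.
B^2 = \frac{9}{4} — a positive square means the series sums to a boost: l = \frac{3}{2}, alpha*l = - \frac{3}{2}, so exp(alpha B) = cosh(- \frac{3}{2}) + (sinh(- \frac{3}{2})/(\frac{3}{2}))*B = \cosh{\left(\frac{3}{2} \right)} + (- \frac{2 \sinh{\left(\frac{3}{2} \right)}}{3})*B.
Answer: \cosh{\left(\frac{3}{2} \right)} - \frac{2 \sinh{\left(\frac{3}{2} \right)}}{15} e_{1} e_{2} - \frac{57 \sinh{\left(\frac{3}{2} \right)}}{55} e_{1} e_{3} - \frac{10 \sinh{\left(\frac{3}{2} \right)}}{33} e_{2} e_{3}


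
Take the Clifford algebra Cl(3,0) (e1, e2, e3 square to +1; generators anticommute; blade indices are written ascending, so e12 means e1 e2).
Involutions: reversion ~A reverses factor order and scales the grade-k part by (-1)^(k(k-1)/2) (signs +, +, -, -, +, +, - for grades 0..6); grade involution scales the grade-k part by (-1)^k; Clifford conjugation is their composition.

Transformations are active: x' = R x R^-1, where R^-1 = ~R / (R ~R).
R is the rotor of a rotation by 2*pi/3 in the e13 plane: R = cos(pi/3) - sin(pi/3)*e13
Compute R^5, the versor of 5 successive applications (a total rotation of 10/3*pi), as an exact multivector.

The rotor phase is half the rotation angle and phases add under composition, so 5 steps in the e13 plane accumulate phase 5*(pi/3) = 5*pi/3: R^5 = cos(5*pi/3) - sin(5*pi/3)*e13.
cos(5*pi/3) = 1/2 and sin(5*pi/3) = -sqrt(3)/2, so R^5 = 1/2 + sqrt(3)/2*e13. The net rotation is 4/3*pi (after discarding 1 full turn, each of which contributes a factor -1 to the rotor); the rotor keeps the half-angle phase exactly.
Answer: 1/2 + sqrt(3)/2*e13


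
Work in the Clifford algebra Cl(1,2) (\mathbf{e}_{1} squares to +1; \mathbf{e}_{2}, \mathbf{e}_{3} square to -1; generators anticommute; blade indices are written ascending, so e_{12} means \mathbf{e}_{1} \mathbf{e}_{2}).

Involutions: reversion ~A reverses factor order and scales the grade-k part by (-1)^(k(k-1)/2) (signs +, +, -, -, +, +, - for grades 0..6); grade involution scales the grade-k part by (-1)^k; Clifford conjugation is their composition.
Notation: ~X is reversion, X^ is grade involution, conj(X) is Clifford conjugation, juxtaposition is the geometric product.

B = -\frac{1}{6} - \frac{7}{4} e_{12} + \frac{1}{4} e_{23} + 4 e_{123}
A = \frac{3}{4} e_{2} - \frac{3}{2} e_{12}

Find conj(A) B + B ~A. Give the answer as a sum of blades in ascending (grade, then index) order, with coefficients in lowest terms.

first term: -\frac{21}{8} + \frac{21}{16} e_{1} + \frac{1}{8} e_{2} + \frac{99}{16} e_{3} - \frac{1}{4} e_{12} - \frac{27}{8} e_{13}
second term: -\frac{21}{8} + \frac{21}{16} e_{1} - \frac{1}{8} e_{2} + \frac{99}{16} e_{3} - \frac{1}{4} e_{12} + \frac{27}{8} e_{13}
Answer: -\frac{21}{4} + \frac{21}{8} e_{1} + \frac{99}{8} e_{3} - \frac{1}{2} e_{12}
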